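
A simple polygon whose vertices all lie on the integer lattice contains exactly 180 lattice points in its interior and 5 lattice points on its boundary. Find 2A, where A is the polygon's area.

Pick's theorem states A = I + B/2 − 1, so A = 180 + 5/2 − 1 = 363/2.
Hence 2A = 363.

363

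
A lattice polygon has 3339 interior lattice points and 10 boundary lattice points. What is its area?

Pick's theorem states A = I + B/2 − 1, so A = 3339 + 10/2 − 1 = 3343.

3343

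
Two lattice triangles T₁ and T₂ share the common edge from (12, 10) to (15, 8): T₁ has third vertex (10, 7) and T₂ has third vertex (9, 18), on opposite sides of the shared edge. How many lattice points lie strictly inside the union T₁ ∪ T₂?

The union is the simple quadrilateral with vertices (12, 10), (10, 7), (15, 8), (9, 18) in order.
By the shoelace formula, twice the signed area is |[12·7 − 10·10] + [10·8 − 15·7] + [15·18 − 9·8] + [9·10 − 12·18]| = 31, so the area is 31/2.
The number of boundary lattice points is Σ gcd(|Δx|,|Δy|) = gcd(2,3) + gcd(5,1) + gcd(6,10) + gcd(3,8) = 1+1+2+1 = 5.
By Pick's theorem I = A − B/2 + 1 = 31/2 − 5/2 + 1 = 14.

14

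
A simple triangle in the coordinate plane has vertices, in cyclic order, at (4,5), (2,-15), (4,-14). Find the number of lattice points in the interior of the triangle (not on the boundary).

9

The shoelace formula gives twice the area as |[4·(-15) − 2·5] + [2·(-14) − 4·(-15)] + [4·5 − 4·(-14)]| = 38, so the area is 19.
Summing gcd(|Δx|,|Δy|) over the edges gives the boundary count: gcd(2,20) + gcd(2,1) + gcd(0,19) = 2+1+19 = 22.
Pick's theorem gives I = A − B/2 + 1 = 19 − 22/2 + 1 = 9.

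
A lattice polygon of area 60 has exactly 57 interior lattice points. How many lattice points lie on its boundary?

8

Pick's theorem gives A = I + B/2 − 1, so B = 2(A − I + 1) = 2(60 − 57 + 1) = 8.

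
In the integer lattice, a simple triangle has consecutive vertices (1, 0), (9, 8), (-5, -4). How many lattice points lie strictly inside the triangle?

Using the shoelace formula, 2A = |[1·8 − 9·0] + [9·(-4) − (-5)·8] + [(-5)·0 − 1·(-4)]| = 16, so the area is 8.
The number of boundary lattice points is Σ gcd(|Δx|,|Δy|) = gcd(8,8) + gcd(14,12) + gcd(6,4) = 8+2+2 = 12.
By Pick's theorem A = I + B/2 − 1, so I = 8 − 12/2 + 1 = 3.

3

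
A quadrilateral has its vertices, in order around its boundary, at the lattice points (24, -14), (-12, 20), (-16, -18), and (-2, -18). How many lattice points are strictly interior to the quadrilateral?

By the shoelace formula, twice the signed area is |(24·20 − (-12)·(-14)) + ((-12)·(-18) − (-16)·20) + ((-16)·(-18) − (-2)·(-18)) + ((-2)·(-14) − 24·(-18))| = 1560, so the area is 780.
Along each edge there are gcd(|Δx|,|Δy|)+1 lattice points, so counting each shared vertex once the boundary has gcd(36,34) + gcd(4,38) + gcd(14,0) + gcd(26,4) = 2+2+14+2 = 20.
By Pick's theorem A = I + B/2 − 1, so I = 780 − 20/2 + 1 = 771.

771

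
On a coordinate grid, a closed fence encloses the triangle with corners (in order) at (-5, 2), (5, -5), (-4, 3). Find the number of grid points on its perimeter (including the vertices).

3

The number of boundary lattice points is Σ gcd(|Δx|,|Δy|) = gcd(10,7) + gcd(9,8) + gcd(1,1) = 1+1+1 = 3.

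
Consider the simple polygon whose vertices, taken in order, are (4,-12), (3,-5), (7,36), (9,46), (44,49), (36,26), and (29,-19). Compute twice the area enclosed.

The shoelace formula gives twice the area as |(4·(-5) − 3·(-12)) + (3·36 − 7·(-5)) + (7·46 − 9·36) + (9·49 − 44·46) + (44·26 − 36·49) + (36·(-19) − 29·26) + (29·(-12) − 4·(-19))| = 3756, so the area is 1878.

3756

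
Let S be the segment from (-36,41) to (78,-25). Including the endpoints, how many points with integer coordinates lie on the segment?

The number of lattice points on a segment between lattice points is gcd(|Δx|,|Δy|) + 1 = gcd(114,66) + 1 = 6 + 1 = 7.

7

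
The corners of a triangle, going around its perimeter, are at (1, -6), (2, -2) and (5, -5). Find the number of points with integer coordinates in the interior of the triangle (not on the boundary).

Using the shoelace formula, 2A = |[1·(-2) − 2·(-6)] + [2·(-5) − 5·(-2)] + [5·(-6) − 1·(-5)]| = 15, so the area is 7.5.
Summing gcd(|Δx|,|Δy|) over the edges gives the boundary count: gcd(1,4) + gcd(3,3) + gcd(4,1) = 1+3+1 = 5.
By Pick's theorem A = I + B/2 − 1, so I = 7.5 − 5/2 + 1 = 6.

6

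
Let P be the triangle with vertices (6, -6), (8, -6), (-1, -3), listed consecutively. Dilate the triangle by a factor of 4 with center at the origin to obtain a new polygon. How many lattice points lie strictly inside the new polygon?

37

The shoelace formula gives twice the area as |[6·(-6) − 8·(-6)] + [8·(-3) − (-1)·(-6)] + [(-1)·(-6) − 6·(-3)]| = 6, so the area is 3.
The number of boundary lattice points is Σ gcd(|Δx|,|Δy|) = gcd(2,0) + gcd(9,3) + gcd(7,3) = 2+3+1 = 6.
Scaling by 4 multiplies the area by 4² = 16 (so the new area is 48) and multiplies the boundary lattice-point count by 4, giving 24.
By Pick's theorem, the interior count of the dilated polygon is 48 − 24/2 + 1 = 37.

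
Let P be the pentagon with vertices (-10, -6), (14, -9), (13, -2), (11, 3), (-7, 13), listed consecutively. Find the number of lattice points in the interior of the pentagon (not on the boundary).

By the shoelace formula, twice the signed area is |[(-10)·(-9) − 14·(-6)] + [14·(-2) − 13·(-9)] + [13·3 − 11·(-2)] + [11·13 − (-7)·3] + [(-7)·(-6) − (-10)·13]| = 660, so the area is 330.
Summing gcd(|Δx|,|Δy|) over the edges gives the boundary count: gcd(24,3) + gcd(1,7) + gcd(2,5) + gcd(18,10) + gcd(3,19) = 3+1+1+2+1 = 8.
Pick's theorem gives I = A − B/2 + 1 = 330 − 8/2 + 1 = 327.

327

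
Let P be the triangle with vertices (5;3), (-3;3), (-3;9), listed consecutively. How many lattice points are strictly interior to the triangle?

By the shoelace formula, twice the signed area is |(5·3 − (-3)·3) + ((-3)·9 − (-3)·3) + ((-3)·3 − 5·9)| = 48, so the area is 24.
Summing gcd(|Δx|,|Δy|) over the edges gives the boundary count: gcd(8,0) + gcd(0,6) + gcd(8,6) = 8+6+2 = 16.
Pick's theorem gives I = A − B/2 + 1 = 24 − 16/2 + 1 = 17.

17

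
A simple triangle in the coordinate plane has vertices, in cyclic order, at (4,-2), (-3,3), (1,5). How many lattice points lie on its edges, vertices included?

The number of boundary lattice points is Σ gcd(|Δx|,|Δy|) = gcd(7,5) + gcd(4,2) + gcd(3,7) = 1+2+1 = 4.

4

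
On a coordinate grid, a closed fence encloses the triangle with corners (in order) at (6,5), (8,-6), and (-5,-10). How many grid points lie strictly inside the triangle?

75

The shoelace formula gives twice the area as |[6·(-6) − 8·5] + [8·(-10) − (-5)·(-6)] + [(-5)·5 − 6·(-10)]| = 151, so the area is 75.5.
Summing gcd(|Δx|,|Δy|) over the edges gives the boundary count: gcd(2,11) + gcd(13,4) + gcd(11,15) = 1+1+1 = 3.
Pick's theorem gives I = A − B/2 + 1 = 75.5 − 3/2 + 1 = 75.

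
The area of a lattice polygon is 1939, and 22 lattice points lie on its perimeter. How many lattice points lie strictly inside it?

1929

From Pick's theorem, I = A − B/2 + 1 = 1939 − 22/2 + 1 = 1929.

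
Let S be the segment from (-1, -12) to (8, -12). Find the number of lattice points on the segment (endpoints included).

The number of lattice points on a segment between lattice points is gcd(|Δx|,|Δy|) + 1 = gcd(9,0) + 1 = 9 + 1 = 10.

10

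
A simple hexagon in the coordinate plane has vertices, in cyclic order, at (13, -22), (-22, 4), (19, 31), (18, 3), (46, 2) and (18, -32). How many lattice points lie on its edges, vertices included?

11

The number of boundary lattice points is Σ gcd(|Δx|,|Δy|) = gcd(35,26) + gcd(41,27) + gcd(1,28) + gcd(28,1) + gcd(28,34) + gcd(5,10) = 1+1+1+1+2+5 = 11.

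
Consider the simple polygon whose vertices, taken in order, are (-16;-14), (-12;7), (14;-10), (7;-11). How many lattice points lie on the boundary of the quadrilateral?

4

The number of boundary lattice points is Σ gcd(|Δx|,|Δy|) = gcd(4,21) + gcd(26,17) + gcd(7,1) + gcd(23,3) = 1+1+1+1 = 4.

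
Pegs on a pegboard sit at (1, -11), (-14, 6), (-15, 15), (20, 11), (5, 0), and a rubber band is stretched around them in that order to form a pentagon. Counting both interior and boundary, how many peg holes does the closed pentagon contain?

Using the shoelace formula, 2A = |(1·6 − (-14)·(-11)) + ((-14)·15 − (-15)·6) + ((-15)·11 − 20·15) + (20·0 − 5·11) + (5·(-11) − 1·0)| = 843, so the area is 421.5.
The number of boundary lattice points is Σ gcd(|Δx|,|Δy|) = gcd(15,17) + gcd(1,9) + gcd(35,4) + gcd(15,11) + gcd(4,11) = 1+1+1+1+1 = 5.
Pick's theorem gives I = A − B/2 + 1 = 421.5 − 5/2 + 1 = 420, so the closed region contains I + B = 420 + 5 = 425 lattice points.

425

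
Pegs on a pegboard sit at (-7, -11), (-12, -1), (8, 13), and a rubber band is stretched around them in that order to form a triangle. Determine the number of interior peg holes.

Using the shoelace formula, 2A = |[(-7)·(-1) − (-12)·(-11)] + [(-12)·13 − 8·(-1)] + [8·(-11) − (-7)·13]| = 270, so the area is 135.
Along each edge there are gcd(|Δx|,|Δy|)+1 lattice points, so counting each shared vertex once the boundary has gcd(5,10) + gcd(20,14) + gcd(15,24) = 5+2+3 = 10.
Pick's theorem gives I = A − B/2 + 1 = 135 − 10/2 + 1 = 131.

131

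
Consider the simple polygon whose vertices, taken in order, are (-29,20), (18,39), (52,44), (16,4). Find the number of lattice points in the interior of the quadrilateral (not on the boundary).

1391

By the shoelace formula, twice the signed area is |[(-29)·39 − 18·20] + [18·44 − 52·39] + [52·4 − 16·44] + [16·20 − (-29)·4]| = 2787, so the area is 2787/2.
Along each edge there are gcd(|Δx|,|Δy|)+1 lattice points, so counting each shared vertex once the boundary has gcd(47,19) + gcd(34,5) + gcd(36,40) + gcd(45,16) = 1+1+4+1 = 7.
By Pick's theorem A = I + B/2 − 1, so I = 2787/2 − 7/2 + 1 = 1391.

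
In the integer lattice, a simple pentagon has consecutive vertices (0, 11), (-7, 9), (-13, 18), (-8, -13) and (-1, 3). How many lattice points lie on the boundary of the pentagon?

7

The number of boundary lattice points is Σ gcd(|Δx|,|Δy|) = gcd(7,2) + gcd(6,9) + gcd(5,31) + gcd(7,16) + gcd(1,8) = 1+3+1+1+1 = 7.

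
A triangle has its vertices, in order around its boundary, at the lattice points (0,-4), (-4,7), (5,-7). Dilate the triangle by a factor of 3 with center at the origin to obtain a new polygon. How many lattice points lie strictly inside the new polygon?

190

Using the shoelace formula, 2A = |[0·7 − (-4)·(-4)] + [(-4)·(-7) − 5·7] + [5·(-4) − 0·(-7)]| = 43, so the area is 43/2.
The number of boundary lattice points is Σ gcd(|Δx|,|Δy|) = gcd(4,11) + gcd(9,14) + gcd(5,3) = 1+1+1 = 3.
Scaling by 3 multiplies the area by 3² = 9 (so the new area is 193.5) and multiplies the boundary lattice-point count by 3, giving 9.
By Pick's theorem, the interior count of the dilated polygon is 193.5 − 9/2 + 1 = 190.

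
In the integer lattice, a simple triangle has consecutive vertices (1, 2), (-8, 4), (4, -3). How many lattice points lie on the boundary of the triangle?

Along each edge there are gcd(|Δx|,|Δy|)+1 lattice points, so counting each shared vertex once the boundary has gcd(9,2) + gcd(12,7) + gcd(3,5) = 1+1+1 = 3.

3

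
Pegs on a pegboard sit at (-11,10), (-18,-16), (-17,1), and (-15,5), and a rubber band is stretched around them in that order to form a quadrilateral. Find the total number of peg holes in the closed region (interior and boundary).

Using the shoelace formula, 2A = |((-11)·(-16) − (-18)·10) + ((-18)·1 − (-17)·(-16)) + ((-17)·5 − (-15)·1) + ((-15)·10 − (-11)·5)| = 99, so the area is 99/2.
Summing gcd(|Δx|,|Δy|) over the edges gives the boundary count: gcd(7,26) + gcd(1,17) + gcd(2,4) + gcd(4,5) = 1+1+2+1 = 5.
Pick's theorem gives I = A − B/2 + 1 = 99/2 − 5/2 + 1 = 48, so the closed region contains I + B = 48 + 5 = 53 lattice points.

53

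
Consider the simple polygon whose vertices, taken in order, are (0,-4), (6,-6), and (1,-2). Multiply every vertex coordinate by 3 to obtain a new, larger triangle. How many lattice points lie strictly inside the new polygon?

58

The shoelace formula gives twice the area as |[0·(-6) − 6·(-4)] + [6·(-2) − 1·(-6)] + [1·(-4) − 0·(-2)]| = 14, so the area is 7.
Along each edge there are gcd(|Δx|,|Δy|)+1 lattice points, so counting each shared vertex once the boundary has gcd(6,2) + gcd(5,4) + gcd(1,2) = 2+1+1 = 4.
Scaling by 3 multiplies the area by 3² = 9 (so the new area is 63) and multiplies the boundary lattice-point count by 3, giving 12.
By Pick's theorem, the interior count of the dilated polygon is 63 − 12/2 + 1 = 58.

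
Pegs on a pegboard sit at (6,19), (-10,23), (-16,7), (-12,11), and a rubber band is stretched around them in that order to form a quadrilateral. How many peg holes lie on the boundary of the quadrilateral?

12

The number of boundary lattice points is Σ gcd(|Δx|,|Δy|) = gcd(16,4) + gcd(6,16) + gcd(4,4) + gcd(18,8) = 4+2+4+2 = 12.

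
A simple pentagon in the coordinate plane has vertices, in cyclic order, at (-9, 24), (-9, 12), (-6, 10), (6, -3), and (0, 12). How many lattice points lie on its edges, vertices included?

The number of boundary lattice points is Σ gcd(|Δx|,|Δy|) = gcd(0,12) + gcd(3,2) + gcd(12,13) + gcd(6,15) + gcd(9,12) = 12+1+1+3+3 = 20.

20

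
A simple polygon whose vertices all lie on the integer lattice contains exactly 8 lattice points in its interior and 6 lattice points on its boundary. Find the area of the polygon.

10

Pick's theorem states A = I + B/2 − 1, so A = 8 + 6/2 − 1 = 10.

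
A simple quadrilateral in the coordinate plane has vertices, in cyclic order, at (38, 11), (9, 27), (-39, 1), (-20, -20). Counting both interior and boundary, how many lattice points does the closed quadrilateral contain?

1668

Using the shoelace formula, 2A = |[38·27 − 9·11] + [9·1 − (-39)·27] + [(-39)·(-20) − (-20)·1] + [(-20)·11 − 38·(-20)]| = 3329, so the area is 3329/2.
The number of boundary lattice points is Σ gcd(|Δx|,|Δy|) = gcd(29,16) + gcd(48,26) + gcd(19,21) + gcd(58,31) = 1+2+1+1 = 5.
Pick's theorem gives I = A − B/2 + 1 = 3329/2 − 5/2 + 1 = 1663, so the closed region contains I + B = 1663 + 5 = 1668 lattice points.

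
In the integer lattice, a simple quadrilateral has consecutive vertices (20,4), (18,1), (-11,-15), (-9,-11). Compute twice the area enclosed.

141

Using the shoelace formula, 2A = |(20·1 − 18·4) + (18·(-15) − (-11)·1) + ((-11)·(-11) − (-9)·(-15)) + ((-9)·4 − 20·(-11))| = 141, so the area is 70.5.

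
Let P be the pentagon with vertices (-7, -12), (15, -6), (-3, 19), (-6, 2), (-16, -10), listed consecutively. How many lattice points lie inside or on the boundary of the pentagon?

410

The shoelace formula gives twice the area as |[(-7)·(-6) − 15·(-12)] + [15·19 − (-3)·(-6)] + [(-3)·2 − (-6)·19] + [(-6)·(-10) − (-16)·2] + [(-16)·(-12) − (-7)·(-10)]| = 811, so the area is 405.5.
The number of boundary lattice points is Σ gcd(|Δx|,|Δy|) = gcd(22,6) + gcd(18,25) + gcd(3,17) + gcd(10,12) + gcd(9,2) = 2+1+1+2+1 = 7.
Pick's theorem gives I = A − B/2 + 1 = 405.5 − 7/2 + 1 = 403, so the closed region contains I + B = 403 + 7 = 410 lattice points.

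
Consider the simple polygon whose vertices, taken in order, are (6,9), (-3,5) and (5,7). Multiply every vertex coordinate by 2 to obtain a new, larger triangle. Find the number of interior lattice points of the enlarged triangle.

Using the shoelace formula, 2A = |(6·5 − (-3)·9) + ((-3)·7 − 5·5) + (5·9 − 6·7)| = 14, so the area is 7.
Along each edge there are gcd(|Δx|,|Δy|)+1 lattice points, so counting each shared vertex once the boundary has gcd(9,4) + gcd(8,2) + gcd(1,2) = 1+2+1 = 4.
Scaling by 2 multiplies the area by 2² = 4 (so the new area is 28) and multiplies the boundary lattice-point count by 2, giving 8.
By Pick's theorem, the interior count of the dilated polygon is 28 − 8/2 + 1 = 25.

25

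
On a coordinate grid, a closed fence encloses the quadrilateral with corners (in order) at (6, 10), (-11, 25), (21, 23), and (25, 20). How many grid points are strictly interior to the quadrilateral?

By the shoelace formula, twice the signed area is |(6·25 − (-11)·10) + ((-11)·23 − 21·25) + (21·20 − 25·23) + (25·10 − 6·20)| = 543, so the area is 543/2.
The number of boundary lattice points is Σ gcd(|Δx|,|Δy|) = gcd(17,15) + gcd(32,2) + gcd(4,3) + gcd(19,10) = 1+2+1+1 = 5.
By Pick's theorem A = I + B/2 − 1, so I = 543/2 − 5/2 + 1 = 270.

270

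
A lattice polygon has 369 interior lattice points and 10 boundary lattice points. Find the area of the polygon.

373

Pick's theorem states A = I + B/2 − 1, so A = 369 + 10/2 − 1 = 373.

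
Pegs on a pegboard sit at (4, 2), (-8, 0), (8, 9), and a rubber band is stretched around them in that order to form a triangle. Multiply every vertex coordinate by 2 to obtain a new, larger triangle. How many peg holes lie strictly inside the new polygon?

Using the shoelace formula, 2A = |(4·0 − (-8)·2) + ((-8)·9 − 8·0) + (8·2 − 4·9)| = 76, so the area is 38.
Summing gcd(|Δx|,|Δy|) over the edges gives the boundary count: gcd(12,2) + gcd(16,9) + gcd(4,7) = 2+1+1 = 4.
Scaling by 2 multiplies the area by 2² = 4 (so the new area is 152) and multiplies the boundary lattice-point count by 2, giving 8.
By Pick's theorem, the interior count of the dilated polygon is 152 − 8/2 + 1 = 149.

149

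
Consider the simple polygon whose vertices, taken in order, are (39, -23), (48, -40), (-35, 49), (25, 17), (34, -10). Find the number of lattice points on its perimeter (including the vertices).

Along each edge there are gcd(|Δx|,|Δy|)+1 lattice points, so counting each shared vertex once the boundary has gcd(9,17) + gcd(83,89) + gcd(60,32) + gcd(9,27) + gcd(5,13) = 1+1+4+9+1 = 16.

16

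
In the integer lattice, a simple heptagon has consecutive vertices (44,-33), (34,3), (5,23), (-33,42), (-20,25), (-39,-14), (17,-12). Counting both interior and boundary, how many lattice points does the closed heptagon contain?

By the shoelace formula, twice the signed area is |(44·3 − 34·(-33)) + (34·23 − 5·3) + (5·42 − (-33)·23) + ((-33)·25 − (-20)·42) + ((-20)·(-14) − (-39)·25) + ((-39)·(-12) − 17·(-14)) + (17·(-33) − 44·(-12))| = 4933, so the area is 2466.5.
Along each edge there are gcd(|Δx|,|Δy|)+1 lattice points, so counting each shared vertex once the boundary has gcd(10,36) + gcd(29,20) + gcd(38,19) + gcd(13,17) + gcd(19,39) + gcd(56,2) + gcd(27,21) = 2+1+19+1+1+2+3 = 29.
Pick's theorem gives I = A − B/2 + 1 = 2466.5 − 29/2 + 1 = 2453, so the closed region contains I + B = 2453 + 29 = 2482 lattice points.

2482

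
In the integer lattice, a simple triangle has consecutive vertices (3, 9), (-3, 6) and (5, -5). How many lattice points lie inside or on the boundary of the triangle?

49

By the shoelace formula, twice the signed area is |[3·6 − (-3)·9] + [(-3)·(-5) − 5·6] + [5·9 − 3·(-5)]| = 90, so the area is 45.
The number of boundary lattice points is Σ gcd(|Δx|,|Δy|) = gcd(6,3) + gcd(8,11) + gcd(2,14) = 3+1+2 = 6.
Pick's theorem gives I = A − B/2 + 1 = 45 − 6/2 + 1 = 43, so the closed region contains I + B = 43 + 6 = 49 lattice points.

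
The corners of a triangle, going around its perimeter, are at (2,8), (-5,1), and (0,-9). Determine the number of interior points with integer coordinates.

By the shoelace formula, twice the signed area is |(2·1 − (-5)·8) + ((-5)·(-9) − 0·1) + (0·8 − 2·(-9))| = 105, so the area is 52.5.
The number of boundary lattice points is Σ gcd(|Δx|,|Δy|) = gcd(7,7) + gcd(5,10) + gcd(2,17) = 7+5+1 = 13.
Pick's theorem gives I = A − B/2 + 1 = 52.5 − 13/2 + 1 = 47.

47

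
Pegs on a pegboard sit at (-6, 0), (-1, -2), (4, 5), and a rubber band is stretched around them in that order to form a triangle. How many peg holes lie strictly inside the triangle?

20

Using the shoelace formula, 2A = |[(-6)·(-2) − (-1)·0] + [(-1)·5 − 4·(-2)] + [4·0 − (-6)·5]| = 45, so the area is 45/2.
Along each edge there are gcd(|Δx|,|Δy|)+1 lattice points, so counting each shared vertex once the boundary has gcd(5,2) + gcd(5,7) + gcd(10,5) = 1+1+5 = 7.
Pick's theorem gives I = A − B/2 + 1 = 45/2 − 7/2 + 1 = 20.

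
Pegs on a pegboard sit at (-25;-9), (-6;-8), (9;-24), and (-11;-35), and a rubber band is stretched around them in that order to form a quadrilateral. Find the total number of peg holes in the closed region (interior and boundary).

500

By the shoelace formula, twice the signed area is |[(-25)·(-8) − (-6)·(-9)] + [(-6)·(-24) − 9·(-8)] + [9·(-35) − (-11)·(-24)] + [(-11)·(-9) − (-25)·(-35)]| = 993, so the area is 993/2.
Summing gcd(|Δx|,|Δy|) over the edges gives the boundary count: gcd(19,1) + gcd(15,16) + gcd(20,11) + gcd(14,26) = 1+1+1+2 = 5.
Pick's theorem gives I = A − B/2 + 1 = 993/2 − 5/2 + 1 = 495, so the closed region contains I + B = 495 + 5 = 500 lattice points.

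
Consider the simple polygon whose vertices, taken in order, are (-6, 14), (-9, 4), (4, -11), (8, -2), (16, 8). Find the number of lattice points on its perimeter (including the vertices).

Along each edge there are gcd(|Δx|,|Δy|)+1 lattice points, so counting each shared vertex once the boundary has gcd(3,10) + gcd(13,15) + gcd(4,9) + gcd(8,10) + gcd(22,6) = 1+1+1+2+2 = 7.

7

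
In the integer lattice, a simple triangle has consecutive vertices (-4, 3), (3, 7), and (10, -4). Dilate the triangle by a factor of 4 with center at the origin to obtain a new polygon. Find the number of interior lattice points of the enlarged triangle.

823

The shoelace formula gives twice the area as |((-4)·7 − 3·3) + (3·(-4) − 10·7) + (10·3 − (-4)·(-4))| = 105, so the area is 105/2.
Along each edge there are gcd(|Δx|,|Δy|)+1 lattice points, so counting each shared vertex once the boundary has gcd(7,4) + gcd(7,11) + gcd(14,7) = 1+1+7 = 9.
Scaling by 4 multiplies the area by 4² = 16 (so the new area is 840) and multiplies the boundary lattice-point count by 4, giving 36.
By Pick's theorem, the interior count of the dilated polygon is 840 − 36/2 + 1 = 823.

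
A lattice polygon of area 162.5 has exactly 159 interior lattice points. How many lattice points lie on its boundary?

Pick's theorem gives A = I + B/2 − 1, so B = 2(A − I + 1) = 2(162.5 − 159 + 1) = 9.

9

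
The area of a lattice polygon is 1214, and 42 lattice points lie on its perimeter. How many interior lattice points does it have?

1194

From Pick's theorem, I = A − B/2 + 1 = 1214 − 42/2 + 1 = 1194.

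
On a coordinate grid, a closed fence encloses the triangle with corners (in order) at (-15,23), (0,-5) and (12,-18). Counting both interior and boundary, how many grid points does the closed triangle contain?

Using the shoelace formula, 2A = |((-15)·(-5) − 0·23) + (0·(-18) − 12·(-5)) + (12·23 − (-15)·(-18))| = 141, so the area is 141/2.
Summing gcd(|Δx|,|Δy|) over the edges gives the boundary count: gcd(15,28) + gcd(12,13) + gcd(27,41) = 1+1+1 = 3.
Pick's theorem gives I = A − B/2 + 1 = 141/2 − 3/2 + 1 = 70, so the closed region contains I + B = 70 + 3 = 73 lattice points.

73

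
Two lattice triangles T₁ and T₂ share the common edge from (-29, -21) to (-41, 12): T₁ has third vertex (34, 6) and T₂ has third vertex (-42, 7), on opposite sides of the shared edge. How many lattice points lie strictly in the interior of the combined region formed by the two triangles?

1242

The union is the simple quadrilateral with vertices (-29, -21), (34, 6), (-41, 12), (-42, 7) in order.
Using the shoelace formula, 2A = |((-29)·6 − 34·(-21)) + (34·12 − (-41)·6) + ((-41)·7 − (-42)·12) + ((-42)·(-21) − (-29)·7)| = 2496, so the area is 1248.
Summing gcd(|Δx|,|Δy|) over the edges gives the boundary count: gcd(63,27) + gcd(75,6) + gcd(1,5) + gcd(13,28) = 9+3+1+1 = 14.
By Pick's theorem I = A − B/2 + 1 = 1248 − 14/2 + 1 = 1242.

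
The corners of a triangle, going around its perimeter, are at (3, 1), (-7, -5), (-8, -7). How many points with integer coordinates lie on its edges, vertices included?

Along each edge there are gcd(|Δx|,|Δy|)+1 lattice points, so counting each shared vertex once the boundary has gcd(10,6) + gcd(1,2) + gcd(11,8) = 2+1+1 = 4.

4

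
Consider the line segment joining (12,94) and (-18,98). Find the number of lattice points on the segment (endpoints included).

The number of lattice points on a segment between lattice points is gcd(|Δx|,|Δy|) + 1 = gcd(30,4) + 1 = 2 + 1 = 3.

3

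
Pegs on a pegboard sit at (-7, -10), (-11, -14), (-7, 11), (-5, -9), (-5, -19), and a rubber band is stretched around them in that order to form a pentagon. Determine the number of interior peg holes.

The shoelace formula gives twice the area as |((-7)·(-14) − (-11)·(-10)) + ((-11)·11 − (-7)·(-14)) + ((-7)·(-9) − (-5)·11) + ((-5)·(-19) − (-5)·(-9)) + ((-5)·(-10) − (-7)·(-19))| = 146, so the area is 73.
The number of boundary lattice points is Σ gcd(|Δx|,|Δy|) = gcd(4,4) + gcd(4,25) + gcd(2,20) + gcd(0,10) + gcd(2,9) = 4+1+2+10+1 = 18.
By Pick's theorem A = I + B/2 − 1, so I = 73 − 18/2 + 1 = 65.

65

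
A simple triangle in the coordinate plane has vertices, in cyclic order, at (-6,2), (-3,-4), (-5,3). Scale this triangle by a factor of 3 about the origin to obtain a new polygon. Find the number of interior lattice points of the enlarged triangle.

Using the shoelace formula, 2A = |[(-6)·(-4) − (-3)·2] + [(-3)·3 − (-5)·(-4)] + [(-5)·2 − (-6)·3]| = 9, so the area is 4.5.
The number of boundary lattice points is Σ gcd(|Δx|,|Δy|) = gcd(3,6) + gcd(2,7) + gcd(1,1) = 3+1+1 = 5.
Scaling by 3 multiplies the area by 3² = 9 (so the new area is 40.5) and multiplies the boundary lattice-point count by 3, giving 15.
By Pick's theorem, the interior count of the dilated polygon is 40.5 − 15/2 + 1 = 34.

34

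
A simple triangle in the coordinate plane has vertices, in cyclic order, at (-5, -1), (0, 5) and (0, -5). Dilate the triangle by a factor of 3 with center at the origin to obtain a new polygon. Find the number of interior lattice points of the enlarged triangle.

By the shoelace formula, twice the signed area is |[(-5)·5 − 0·(-1)] + [0·(-5) − 0·5] + [0·(-1) − (-5)·(-5)]| = 50, so the area is 25.
Along each edge there are gcd(|Δx|,|Δy|)+1 lattice points, so counting each shared vertex once the boundary has gcd(5,6) + gcd(0,10) + gcd(5,4) = 1+10+1 = 12.
Scaling by 3 multiplies the area by 3² = 9 (so the new area is 225) and multiplies the boundary lattice-point count by 3, giving 36.
By Pick's theorem, the interior count of the dilated polygon is 225 − 36/2 + 1 = 208.

208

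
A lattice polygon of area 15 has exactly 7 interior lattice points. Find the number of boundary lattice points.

18

Pick's theorem gives A = I + B/2 − 1, so B = 2(A − I + 1) = 2(15 − 7 + 1) = 18.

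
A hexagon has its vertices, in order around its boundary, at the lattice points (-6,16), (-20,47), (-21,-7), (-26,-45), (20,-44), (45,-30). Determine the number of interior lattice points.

The shoelace formula gives twice the area as |[(-6)·47 − (-20)·16] + [(-20)·(-7) − (-21)·47] + [(-21)·(-45) − (-26)·(-7)] + [(-26)·(-44) − 20·(-45)] + [20·(-30) − 45·(-44)] + [45·16 − (-6)·(-30)]| = 5892, so the area is 2946.
The number of boundary lattice points is Σ gcd(|Δx|,|Δy|) = gcd(14,31) + gcd(1,54) + gcd(5,38) + gcd(46,1) + gcd(25,14) + gcd(51,46) = 1+1+1+1+1+1 = 6.
By Pick's theorem A = I + B/2 − 1, so I = 2946 − 6/2 + 1 = 2944.

2944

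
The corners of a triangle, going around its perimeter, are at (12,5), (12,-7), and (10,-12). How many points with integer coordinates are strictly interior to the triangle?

Using the shoelace formula, 2A = |(12·(-7) − 12·5) + (12·(-12) − 10·(-7)) + (10·5 − 12·(-12))| = 24, so the area is 12.
Summing gcd(|Δx|,|Δy|) over the edges gives the boundary count: gcd(0,12) + gcd(2,5) + gcd(2,17) = 12+1+1 = 14.
By Pick's theorem A = I + B/2 − 1, so I = 12 − 14/2 + 1 = 6.

6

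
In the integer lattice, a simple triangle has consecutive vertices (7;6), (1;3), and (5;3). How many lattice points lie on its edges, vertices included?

8

Summing gcd(|Δx|,|Δy|) over the edges gives the boundary count: gcd(6,3) + gcd(4,0) + gcd(2,3) = 3+4+1 = 8.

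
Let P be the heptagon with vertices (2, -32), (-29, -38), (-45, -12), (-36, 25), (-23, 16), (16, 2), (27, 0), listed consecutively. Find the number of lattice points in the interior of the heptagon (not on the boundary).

2569

Using the shoelace formula, 2A = |(2·(-38) − (-29)·(-32)) + ((-29)·(-12) − (-45)·(-38)) + ((-45)·25 − (-36)·(-12)) + ((-36)·16 − (-23)·25) + ((-23)·2 − 16·16) + (16·0 − 27·2) + (27·(-32) − 2·0)| = 5144, so the area is 2572.
The number of boundary lattice points is Σ gcd(|Δx|,|Δy|) = gcd(31,6) + gcd(16,26) + gcd(9,37) + gcd(13,9) + gcd(39,14) + gcd(11,2) + gcd(25,32) = 1+2+1+1+1+1+1 = 8.
By Pick's theorem A = I + B/2 − 1, so I = 2572 − 8/2 + 1 = 2569.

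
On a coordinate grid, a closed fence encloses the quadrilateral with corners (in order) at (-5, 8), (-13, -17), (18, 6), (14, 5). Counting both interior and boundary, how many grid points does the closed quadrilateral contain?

Using the shoelace formula, 2A = |((-5)·(-17) − (-13)·8) + ((-13)·6 − 18·(-17)) + (18·5 − 14·6) + (14·8 − (-5)·5)| = 560, so the area is 280.
The number of boundary lattice points is Σ gcd(|Δx|,|Δy|) = gcd(8,25) + gcd(31,23) + gcd(4,1) + gcd(19,3) = 1+1+1+1 = 4.
Pick's theorem gives I = A − B/2 + 1 = 280 − 4/2 + 1 = 279, so the closed region contains I + B = 279 + 4 = 283 lattice points.

283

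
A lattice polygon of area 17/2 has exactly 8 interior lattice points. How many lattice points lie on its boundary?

3

Pick's theorem gives A = I + B/2 − 1, so B = 2(A − I + 1) = 2(17/2 − 8 + 1) = 3.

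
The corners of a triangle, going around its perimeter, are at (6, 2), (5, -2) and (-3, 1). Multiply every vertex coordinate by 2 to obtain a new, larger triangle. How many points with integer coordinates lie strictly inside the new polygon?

68

By the shoelace formula, twice the signed area is |[6·(-2) − 5·2] + [5·1 − (-3)·(-2)] + [(-3)·2 − 6·1]| = 35, so the area is 17.5.
Along each edge there are gcd(|Δx|,|Δy|)+1 lattice points, so counting each shared vertex once the boundary has gcd(1,4) + gcd(8,3) + gcd(9,1) = 1+1+1 = 3.
Scaling by 2 multiplies the area by 2² = 4 (so the new area is 70) and multiplies the boundary lattice-point count by 2, giving 6.
By Pick's theorem, the interior count of the dilated polygon is 70 − 6/2 + 1 = 68.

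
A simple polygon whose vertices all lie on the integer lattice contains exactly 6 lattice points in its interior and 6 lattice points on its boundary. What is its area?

Pick's theorem states A = I + B/2 − 1, so A = 6 + 6/2 − 1 = 8.

8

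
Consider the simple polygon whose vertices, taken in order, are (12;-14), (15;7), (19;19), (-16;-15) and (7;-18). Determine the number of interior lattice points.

The shoelace formula gives twice the area as |(12·7 − 15·(-14)) + (15·19 − 19·7) + (19·(-15) − (-16)·19) + ((-16)·(-18) − 7·(-15)) + (7·(-14) − 12·(-18))| = 976, so the area is 488.
Along each edge there are gcd(|Δx|,|Δy|)+1 lattice points, so counting each shared vertex once the boundary has gcd(3,21) + gcd(4,12) + gcd(35,34) + gcd(23,3) + gcd(5,4) = 3+4+1+1+1 = 10.
By Pick's theorem A = I + B/2 − 1, so I = 488 − 10/2 + 1 = 484.

484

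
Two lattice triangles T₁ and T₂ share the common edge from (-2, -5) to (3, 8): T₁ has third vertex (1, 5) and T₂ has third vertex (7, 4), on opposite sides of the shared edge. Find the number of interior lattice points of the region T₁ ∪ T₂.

The union is the simple quadrilateral with vertices (-2, -5), (1, 5), (3, 8), (7, 4) in order.
Using the shoelace formula, 2A = |[(-2)·5 − 1·(-5)] + [1·8 − 3·5] + [3·4 − 7·8] + [7·(-5) − (-2)·4]| = 83, so the area is 83/2.
Along each edge there are gcd(|Δx|,|Δy|)+1 lattice points, so counting each shared vertex once the boundary has gcd(3,10) + gcd(2,3) + gcd(4,4) + gcd(9,9) = 1+1+4+9 = 15.
By Pick's theorem I = A − B/2 + 1 = 83/2 − 15/2 + 1 = 35.

35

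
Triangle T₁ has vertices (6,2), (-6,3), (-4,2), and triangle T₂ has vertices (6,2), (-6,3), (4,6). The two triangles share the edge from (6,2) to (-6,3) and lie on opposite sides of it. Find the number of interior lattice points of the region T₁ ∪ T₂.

The union is the simple quadrilateral with vertices (6,2), (-4,2), (-6,3), (4,6) in order.
By the shoelace formula, twice the signed area is |[6·2 − (-4)·2] + [(-4)·3 − (-6)·2] + [(-6)·6 − 4·3] + [4·2 − 6·6]| = 56, so the area is 28.
Summing gcd(|Δx|,|Δy|) over the edges gives the boundary count: gcd(10,0) + gcd(2,1) + gcd(10,3) + gcd(2,4) = 10+1+1+2 = 14.
By Pick's theorem I = A − B/2 + 1 = 28 − 14/2 + 1 = 22.

22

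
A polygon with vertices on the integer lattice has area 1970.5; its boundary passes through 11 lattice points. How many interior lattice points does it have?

From Pick's theorem, I = A − B/2 + 1 = 1970.5 − 11/2 + 1 = 1966.

1966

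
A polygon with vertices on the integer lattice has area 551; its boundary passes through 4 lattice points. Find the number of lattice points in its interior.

From Pick's theorem, I = A − B/2 + 1 = 551 − 4/2 + 1 = 550.

550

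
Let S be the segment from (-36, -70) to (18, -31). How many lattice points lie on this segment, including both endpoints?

4

The number of lattice points on a segment between lattice points is gcd(|Δx|,|Δy|) + 1 = gcd(54,39) + 1 = 3 + 1 = 4.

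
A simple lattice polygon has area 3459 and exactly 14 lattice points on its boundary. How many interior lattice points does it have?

3453

Pick's theorem A = I + B/2 − 1 rearranges to I = A − B/2 + 1 = 3459 − 14/2 + 1 = 3453.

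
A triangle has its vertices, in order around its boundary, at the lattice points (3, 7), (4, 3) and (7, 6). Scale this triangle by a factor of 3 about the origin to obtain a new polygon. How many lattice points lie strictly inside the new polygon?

61

By the shoelace formula, twice the signed area is |(3·3 − 4·7) + (4·6 − 7·3) + (7·7 − 3·6)| = 15, so the area is 15/2.
The number of boundary lattice points is Σ gcd(|Δx|,|Δy|) = gcd(1,4) + gcd(3,3) + gcd(4,1) = 1+3+1 = 5.
Scaling by 3 multiplies the area by 3² = 9 (so the new area is 67.5) and multiplies the boundary lattice-point count by 3, giving 15.
By Pick's theorem, the interior count of the dilated polygon is 67.5 − 15/2 + 1 = 61.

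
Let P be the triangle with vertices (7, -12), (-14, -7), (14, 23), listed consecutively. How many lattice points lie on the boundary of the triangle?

10

The number of boundary lattice points is Σ gcd(|Δx|,|Δy|) = gcd(21,5) + gcd(28,30) + gcd(7,35) = 1+2+7 = 10.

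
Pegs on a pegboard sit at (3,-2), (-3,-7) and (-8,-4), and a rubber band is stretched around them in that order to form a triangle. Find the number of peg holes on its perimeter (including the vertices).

3

The number of boundary lattice points is Σ gcd(|Δx|,|Δy|) = gcd(6,5) + gcd(5,3) + gcd(11,2) = 1+1+1 = 3.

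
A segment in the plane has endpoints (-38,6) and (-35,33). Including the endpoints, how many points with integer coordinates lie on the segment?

4

The number of lattice points on a segment between lattice points is gcd(|Δx|,|Δy|) + 1 = gcd(3,27) + 1 = 3 + 1 = 4.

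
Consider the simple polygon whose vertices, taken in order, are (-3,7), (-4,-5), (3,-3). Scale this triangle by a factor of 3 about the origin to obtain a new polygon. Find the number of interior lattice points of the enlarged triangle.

364

Using the shoelace formula, 2A = |((-3)·(-5) − (-4)·7) + ((-4)·(-3) − 3·(-5)) + (3·7 − (-3)·(-3))| = 82, so the area is 41.
The number of boundary lattice points is Σ gcd(|Δx|,|Δy|) = gcd(1,12) + gcd(7,2) + gcd(6,10) = 1+1+2 = 4.
Scaling by 3 multiplies the area by 3² = 9 (so the new area is 369) and multiplies the boundary lattice-point count by 3, giving 12.
By Pick's theorem, the interior count of the dilated polygon is 369 − 12/2 + 1 = 364.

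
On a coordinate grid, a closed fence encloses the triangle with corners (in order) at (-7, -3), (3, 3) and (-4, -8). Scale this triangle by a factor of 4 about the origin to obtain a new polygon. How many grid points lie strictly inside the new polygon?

By the shoelace formula, twice the signed area is |((-7)·3 − 3·(-3)) + (3·(-8) − (-4)·3) + ((-4)·(-3) − (-7)·(-8))| = 68, so the area is 34.
Summing gcd(|Δx|,|Δy|) over the edges gives the boundary count: gcd(10,6) + gcd(7,11) + gcd(3,5) = 2+1+1 = 4.
Scaling by 4 multiplies the area by 4² = 16 (so the new area is 544) and multiplies the boundary lattice-point count by 4, giving 16.
By Pick's theorem, the interior count of the dilated polygon is 544 − 16/2 + 1 = 537.

537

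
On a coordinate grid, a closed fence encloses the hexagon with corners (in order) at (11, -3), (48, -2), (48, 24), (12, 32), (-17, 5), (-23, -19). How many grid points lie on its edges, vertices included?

40

The number of boundary lattice points is Σ gcd(|Δx|,|Δy|) = gcd(37,1) + gcd(0,26) + gcd(36,8) + gcd(29,27) + gcd(6,24) + gcd(34,16) = 1+26+4+1+6+2 = 40.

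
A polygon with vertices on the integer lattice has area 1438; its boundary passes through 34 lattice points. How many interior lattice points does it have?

1422

From Pick's theorem, I = A − B/2 + 1 = 1438 − 34/2 + 1 = 1422.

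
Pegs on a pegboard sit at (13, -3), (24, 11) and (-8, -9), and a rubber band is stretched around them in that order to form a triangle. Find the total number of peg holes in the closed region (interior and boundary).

119

By the shoelace formula, twice the signed area is |[13·11 − 24·(-3)] + [24·(-9) − (-8)·11] + [(-8)·(-3) − 13·(-9)]| = 228, so the area is 114.
Along each edge there are gcd(|Δx|,|Δy|)+1 lattice points, so counting each shared vertex once the boundary has gcd(11,14) + gcd(32,20) + gcd(21,6) = 1+4+3 = 8.
Pick's theorem gives I = A − B/2 + 1 = 114 − 8/2 + 1 = 111, so the closed region contains I + B = 111 + 8 = 119 lattice points.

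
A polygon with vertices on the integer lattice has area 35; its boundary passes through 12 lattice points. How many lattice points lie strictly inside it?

30

From Pick's theorem, I = A − B/2 + 1 = 35 − 12/2 + 1 = 30.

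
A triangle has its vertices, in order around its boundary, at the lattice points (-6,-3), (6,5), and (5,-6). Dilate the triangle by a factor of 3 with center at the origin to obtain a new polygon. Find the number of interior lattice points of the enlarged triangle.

By the shoelace formula, twice the signed area is |((-6)·5 − 6·(-3)) + (6·(-6) − 5·5) + (5·(-3) − (-6)·(-6))| = 124, so the area is 62.
The number of boundary lattice points is Σ gcd(|Δx|,|Δy|) = gcd(12,8) + gcd(1,11) + gcd(11,3) = 4+1+1 = 6.
Scaling by 3 multiplies the area by 3² = 9 (so the new area is 558) and multiplies the boundary lattice-point count by 3, giving 18.
By Pick's theorem, the interior count of the dilated polygon is 558 − 18/2 + 1 = 550.

550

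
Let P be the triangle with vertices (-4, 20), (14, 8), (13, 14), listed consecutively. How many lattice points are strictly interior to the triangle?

45

The shoelace formula gives twice the area as |((-4)·8 − 14·20) + (14·14 − 13·8) + (13·20 − (-4)·14)| = 96, so the area is 48.
Along each edge there are gcd(|Δx|,|Δy|)+1 lattice points, so counting each shared vertex once the boundary has gcd(18,12) + gcd(1,6) + gcd(17,6) = 6+1+1 = 8.
Pick's theorem gives I = A − B/2 + 1 = 48 − 8/2 + 1 = 45.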